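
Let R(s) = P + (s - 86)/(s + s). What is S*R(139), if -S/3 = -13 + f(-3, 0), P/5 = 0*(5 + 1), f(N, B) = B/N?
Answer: 2067/278 ≈ 7.4352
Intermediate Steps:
P = 0 (P = 5*(0*(5 + 1)) = 5*(0*6) = 5*0 = 0)
R(s) = (-86 + s)/(2*s) (R(s) = 0 + (s - 86)/(s + s) = 0 + (-86 + s)/((2*s)) = 0 + (-86 + s)*(1/(2*s)) = 0 + (-86 + s)/(2*s) = (-86 + s)/(2*s))
S = 39 (S = -3*(-13 + 0/(-3)) = -3*(-13 + 0*(-⅓)) = -3*(-13 + 0) = -3*(-13) = 39)
S*R(139) = 39*((½)*(-86 + 139)/139) = 39*((½)*(1/139)*53) = 39*(53/278) = 2067/278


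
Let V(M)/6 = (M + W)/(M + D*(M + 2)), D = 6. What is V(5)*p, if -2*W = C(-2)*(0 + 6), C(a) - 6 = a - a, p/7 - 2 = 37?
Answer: -21294/47 ≈ -453.06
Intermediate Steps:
p = 273 (p = 14 + 7*37 = 14 + 259 = 273)
C(a) = 6 (C(a) = 6 + (a - a) = 6 + 0 = 6)
W = -18 (W = -3*(0 + 6) = -3*6 = -½*36 = -18)
V(M) = 6*(-18 + M)/(12 + 7*M) (V(M) = 6*((M - 18)/(M + 6*(M + 2))) = 6*((-18 + M)/(M + 6*(2 + M))) = 6*((-18 + M)/(M + (12 + 6*M))) = 6*((-18 + M)/(12 + 7*M)) = 6*(-18 + M)/(12 + 7*M))
V(5)*p = (6*(-18 + 5)/(12 + 7*5))*273 = (6*(-13)/(12 + 35))*273 = (6*(-13)/47)*273 = (6*(1/47)*(-13))*273 = -78/47*273 = -21294/47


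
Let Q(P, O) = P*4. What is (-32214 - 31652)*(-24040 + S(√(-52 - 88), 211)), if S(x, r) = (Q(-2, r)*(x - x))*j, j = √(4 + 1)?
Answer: 1535338640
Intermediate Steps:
Q(P, O) = 4*P
j = √5 ≈ 2.2361
S(x, r) = 0 (S(x, r) = ((4*(-2))*(x - x))*√5 = (-8*0)*√5 = 0*√5 = 0)
(-32214 - 31652)*(-24040 + S(√(-52 - 88), 211)) = (-32214 - 31652)*(-24040 + 0) = -63866*(-24040) = 1535338640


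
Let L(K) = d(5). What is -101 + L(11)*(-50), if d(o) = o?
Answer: -351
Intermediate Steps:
L(K) = 5
-101 + L(11)*(-50) = -101 + 5*(-50) = -101 - 250 = -351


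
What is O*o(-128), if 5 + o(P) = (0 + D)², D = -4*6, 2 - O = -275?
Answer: 158167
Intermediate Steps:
O = 277 (O = 2 - 1*(-275) = 2 + 275 = 277)
D = -24
o(P) = 571 (o(P) = -5 + (0 - 24)² = -5 + (-24)² = -5 + 576 = 571)
O*o(-128) = 277*571 = 158167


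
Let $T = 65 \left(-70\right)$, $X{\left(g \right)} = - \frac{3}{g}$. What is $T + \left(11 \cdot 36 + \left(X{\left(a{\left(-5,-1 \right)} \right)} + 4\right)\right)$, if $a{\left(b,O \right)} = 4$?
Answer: $- \frac{16603}{4} \approx -4150.8$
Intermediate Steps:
$T = -4550$
$T + \left(11 \cdot 36 + \left(X{\left(a{\left(-5,-1 \right)} \right)} + 4\right)\right) = -4550 + \left(11 \cdot 36 + \left(- \frac{3}{4} + 4\right)\right) = -4550 + \left(396 + \left(\left(-3\right) \frac{1}{4} + 4\right)\right) = -4550 + \left(396 + \left(- \frac{3}{4} + 4\right)\right) = -4550 + \left(396 + \frac{13}{4}\right) = -4550 + \frac{1597}{4} = - \frac{16603}{4}$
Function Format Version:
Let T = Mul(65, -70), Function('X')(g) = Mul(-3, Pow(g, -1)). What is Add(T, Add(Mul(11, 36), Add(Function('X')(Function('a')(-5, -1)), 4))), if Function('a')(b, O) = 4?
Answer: Rational(-16603, 4) ≈ -4150.8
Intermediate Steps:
T = -4550
Add(T, Add(Mul(11, 36), Add(Function('X')(Function('a')(-5, -1)), 4))) = Add(-4550, Add(Mul(11, 36), Add(Mul(-3, Pow(4, -1)), 4))) = Add(-4550, Add(396, Add(Mul(-3, Rational(1, 4)), 4))) = Add(-4550, Add(396, Add(Rational(-3, 4), 4))) = Add(-4550, Add(396, Rational(13, 4))) = Add(-4550, Rational(1597, 4)) = Rational(-16603, 4)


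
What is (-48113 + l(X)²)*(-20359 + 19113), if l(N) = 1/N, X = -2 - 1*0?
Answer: 119896973/2 ≈ 5.9948e+7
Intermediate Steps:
X = -2 (X = -2 + 0 = -2)
(-48113 + l(X)²)*(-20359 + 19113) = (-48113 + (1/(-2))²)*(-20359 + 19113) = (-48113 + (-½)²)*(-1246) = (-48113 + ¼)*(-1246) = -192451/4*(-1246) = 119896973/2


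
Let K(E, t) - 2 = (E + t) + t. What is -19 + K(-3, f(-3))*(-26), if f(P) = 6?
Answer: -305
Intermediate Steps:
K(E, t) = 2 + E + 2*t (K(E, t) = 2 + ((E + t) + t) = 2 + (E + 2*t) = 2 + E + 2*t)
-19 + K(-3, f(-3))*(-26) = -19 + (2 - 3 + 2*6)*(-26) = -19 + (2 - 3 + 12)*(-26) = -19 + 11*(-26) = -19 - 286 = -305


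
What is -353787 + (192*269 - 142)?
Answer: -302281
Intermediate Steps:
-353787 + (192*269 - 142) = -353787 + (51648 - 142) = -353787 + 51506 = -302281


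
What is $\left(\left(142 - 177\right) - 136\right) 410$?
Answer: $-70110$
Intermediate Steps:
$\left(\left(142 - 177\right) - 136\right) 410 = \left(-35 - 136\right) 410 = \left(-171\right) 410 = -70110$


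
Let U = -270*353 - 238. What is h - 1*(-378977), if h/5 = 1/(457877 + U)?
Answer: 137314357438/362329 ≈ 3.7898e+5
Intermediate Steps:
U = -95548 (U = -95310 - 238 = -95548)
h = 5/362329 (h = 5/(457877 - 95548) = 5/362329 ≈ 1.3800e-5)
h - 1*(-378977) = 5/362329 - 1*(-378977) = 5/362329 + 378977 = 137314357438/362329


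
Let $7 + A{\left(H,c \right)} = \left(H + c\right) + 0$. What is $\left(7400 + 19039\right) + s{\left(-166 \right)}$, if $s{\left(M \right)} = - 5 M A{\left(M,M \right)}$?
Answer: $-254931$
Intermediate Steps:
$A{\left(H,c \right)} = -7 + H + c$ ($A{\left(H,c \right)} = -7 + \left(\left(H + c\right) + 0\right) = -7 + \left(H + c\right) = -7 + H + c$)
$s{\left(M \right)} = - 5 M \left(-7 + 2 M\right)$ ($s{\left(M \right)} = - 5 M \left(-7 + M + M\right) = - 5 M \left(-7 + 2 M\right)$)
$\left(7400 + 19039\right) + s{\left(-166 \right)} = \left(7400 + 19039\right) + 5 \left(-166\right) \left(7 - -332\right) = 26439 + 5 \left(-166\right) \left(7 + 332\right) = 26439 + 5 \left(-166\right) 339 = 26439 - 281370 = -254931$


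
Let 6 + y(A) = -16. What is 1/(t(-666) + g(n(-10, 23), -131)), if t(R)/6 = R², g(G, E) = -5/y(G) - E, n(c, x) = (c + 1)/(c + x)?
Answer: 22/58552279 ≈ 3.7573e-7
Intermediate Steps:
y(A) = -22 (y(A) = -6 - 16 = -22)
n(c, x) = (1 + c)/(c + x)
g(G, E) = 5/22 - E (g(G, E) = -5/(-22) - E = -5*(-1/22) - E = 5/22 - E)
t(R) = 6*R²
1/(t(-666) + g(n(-10, 23), -131)) = 1/(6*(-666)² + (5/22 - 1*(-131))) = 1/(6*443556 + (5/22 + 131)) = 1/(2661336 + 2887/22) = 1/(58552279/22) = 22/58552279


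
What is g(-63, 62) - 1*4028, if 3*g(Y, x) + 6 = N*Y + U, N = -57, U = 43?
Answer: -8456/3 ≈ -2818.7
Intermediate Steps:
g(Y, x) = 37/3 - 19*Y (g(Y, x) = -2 + (-57*Y + 43)/3 = -2 + (43 - 57*Y)/3 = -2 + (43/3 - 19*Y) = 37/3 - 19*Y)
g(-63, 62) - 1*4028 = (37/3 - 19*(-63)) - 1*4028 = (37/3 + 1197) - 4028 = 3628/3 - 4028 = -8456/3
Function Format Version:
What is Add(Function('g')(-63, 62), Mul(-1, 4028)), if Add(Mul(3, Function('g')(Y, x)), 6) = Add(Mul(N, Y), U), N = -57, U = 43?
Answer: Rational(-8456, 3) ≈ -2818.7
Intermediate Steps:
Function('g')(Y, x) = Add(Rational(37, 3), Mul(-19, Y)) (Function('g')(Y, x) = Add(-2, Mul(Rational(1, 3), Add(Mul(-57, Y), 43))) = Add(-2, Mul(Rational(1, 3), Add(43, Mul(-57, Y)))) = Add(-2, Add(Rational(43, 3), Mul(-19, Y))) = Add(Rational(37, 3), Mul(-19, Y)))
Add(Function('g')(-63, 62), Mul(-1, 4028)) = Add(Add(Rational(37, 3), Mul(-19, -63)), Mul(-1, 4028)) = Add(Add(Rational(37, 3), 1197), -4028) = Add(Rational(3628, 3), -4028) = Rational(-8456, 3)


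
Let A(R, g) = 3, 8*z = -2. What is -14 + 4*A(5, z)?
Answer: -2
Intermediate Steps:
z = -¼ (z = (⅛)*(-2) = -¼ ≈ -0.25000)
-14 + 4*A(5, z) = -14 + 4*3 = -14 + 12 = -2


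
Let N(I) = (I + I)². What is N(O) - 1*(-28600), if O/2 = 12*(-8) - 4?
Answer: 188600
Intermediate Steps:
O = -200 (O = 2*(12*(-8) - 4) = 2*(-96 - 4) = 2*(-100) = -200)
N(I) = 4*I² (N(I) = (2*I)² = 4*I²)
N(O) - 1*(-28600) = 4*(-200)² - 1*(-28600) = 4*40000 + 28600 = 160000 + 28600 = 188600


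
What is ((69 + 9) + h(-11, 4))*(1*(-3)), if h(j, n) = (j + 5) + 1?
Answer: -219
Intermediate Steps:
h(j, n) = 6 + j (h(j, n) = (5 + j) + 1 = 6 + j)
((69 + 9) + h(-11, 4))*(1*(-3)) = ((69 + 9) + (6 - 11))*(1*(-3)) = (78 - 5)*(-3) = 73*(-3) = -219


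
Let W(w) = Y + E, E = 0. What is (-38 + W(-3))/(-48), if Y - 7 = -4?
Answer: 35/48 ≈ 0.72917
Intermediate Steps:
Y = 3 (Y = 7 - 4 = 3)
W(w) = 3 (W(w) = 3 + 0 = 3)
(-38 + W(-3))/(-48) = (-38 + 3)/(-48) = -35*(-1/48) = 35/48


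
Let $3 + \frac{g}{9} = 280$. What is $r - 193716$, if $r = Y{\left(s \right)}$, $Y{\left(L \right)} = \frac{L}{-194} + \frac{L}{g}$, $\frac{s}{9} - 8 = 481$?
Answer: $- \frac{10411034619}{53738} \approx -1.9374 \cdot 10^{5}$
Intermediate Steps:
$s = 4401$ ($s = 72 + 9 \cdot 481 = 72 + 4329 = 4401$)
$g = 2493$ ($g = -27 + 9 \cdot 280 = -27 + 2520 = 2493$)
$Y{\left(L \right)} = - \frac{2299 L}{483642}$ ($Y{\left(L \right)} = \frac{L}{-194} + \frac{L}{2493} = L \left(- \frac{1}{194}\right) + L \frac{1}{2493} = - \frac{L}{194} + \frac{L}{2493} = - \frac{2299 L}{483642}$)
$r = - \frac{1124211}{53738}$ ($r = \left(- \frac{2299}{483642}\right) 4401 = - \frac{1124211}{53738} \approx -20.92$)
$r - 193716 = - \frac{1124211}{53738} - 193716 = - \frac{10411034619}{53738}$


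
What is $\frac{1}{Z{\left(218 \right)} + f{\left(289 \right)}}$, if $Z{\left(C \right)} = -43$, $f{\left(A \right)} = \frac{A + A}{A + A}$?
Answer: $- \frac{1}{42} \approx -0.02381$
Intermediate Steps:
$f{\left(A \right)} = 1$ ($f{\left(A \right)} = \frac{2 A}{2 A} = 2 A \frac{1}{2 A} = 1$)
$\frac{1}{Z{\left(218 \right)} + f{\left(289 \right)}} = \frac{1}{-43 + 1} = \frac{1}{-42} = - \frac{1}{42}$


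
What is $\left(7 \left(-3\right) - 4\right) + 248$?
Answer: $223$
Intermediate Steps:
$\left(7 \left(-3\right) - 4\right) + 248 = \left(-21 - 4\right) + 248 = -25 + 248 = 223$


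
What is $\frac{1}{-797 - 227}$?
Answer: $- \frac{1}{1024} \approx -0.00097656$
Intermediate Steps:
$\frac{1}{-797 - 227} = \frac{1}{-1024} = - \frac{1}{1024}$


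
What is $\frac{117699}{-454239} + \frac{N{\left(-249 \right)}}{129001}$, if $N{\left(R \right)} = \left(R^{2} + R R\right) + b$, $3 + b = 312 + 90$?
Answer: $\frac{13774832380}{19532428413} \approx 0.70523$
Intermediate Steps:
$b = 399$ ($b = -3 + \left(312 + 90\right) = -3 + 402 = 399$)
$N{\left(R \right)} = 399 + 2 R^{2}$ ($N{\left(R \right)} = \left(R^{2} + R R\right) + 399 = \left(R^{2} + R^{2}\right) + 399 = 2 R^{2} + 399 = 399 + 2 R^{2}$)
$\frac{117699}{-454239} + \frac{N{\left(-249 \right)}}{129001} = \frac{117699}{-454239} + \frac{399 + 2 \left(-249\right)^{2}}{129001} = 117699 \left(- \frac{1}{454239}\right) + \left(399 + 2 \cdot 62001\right) \frac{1}{129001} = - \frac{39233}{151413} + \left(399 + 124002\right) \frac{1}{129001} = - \frac{39233}{151413} + 124401 \cdot \frac{1}{129001} = - \frac{39233}{151413} + \frac{124401}{129001} = \frac{13774832380}{19532428413}$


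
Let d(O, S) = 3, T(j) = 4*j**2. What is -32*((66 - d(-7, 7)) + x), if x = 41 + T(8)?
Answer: -11520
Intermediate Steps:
x = 297 (x = 41 + 4*8**2 = 41 + 4*64 = 41 + 256 = 297)
-32*((66 - d(-7, 7)) + x) = -32*((66 - 1*3) + 297) = -32*((66 - 3) + 297) = -32*(63 + 297) = -32*360 = -11520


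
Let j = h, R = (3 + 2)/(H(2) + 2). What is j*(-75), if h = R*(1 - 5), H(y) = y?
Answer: 375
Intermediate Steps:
R = 5/4 (R = (3 + 2)/(2 + 2) = 5/4 ≈ 1.2500)
h = -5 (h = 5*(1 - 5)/4 = (5/4)*(-4) = -5)
j = -5
j*(-75) = -5*(-75) = 375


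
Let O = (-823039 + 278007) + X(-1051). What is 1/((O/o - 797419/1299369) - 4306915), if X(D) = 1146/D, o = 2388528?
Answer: -543643630002072/2341427362395774446699 ≈ -2.3218e-7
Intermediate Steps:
O = -572829778/1051 (O = (-823039 + 278007) + 1146/(-1051) = -545032 + 1146*(-1/1051) = -545032 - 1146/1051 = -572829778/1051 ≈ -5.4503e+5)
1/((O/o - 797419/1299369) - 4306915) = 1/((-572829778/1051/2388528 - 797419/1299369) - 4306915) = 1/((-572829778/1051*1/2388528 - 797419*1/1299369) - 4306915) = 1/((-286414889/1255171464 - 797419/1299369) - 4306915) = 1/(-457685400518819/543643630002072 - 4306915) = 1/(-2341427362395774446699/543643630002072) = -543643630002072/2341427362395774446699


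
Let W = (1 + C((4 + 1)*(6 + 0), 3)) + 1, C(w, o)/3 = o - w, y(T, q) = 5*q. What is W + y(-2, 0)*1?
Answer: -79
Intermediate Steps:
C(w, o) = -3*w + 3*o (C(w, o) = 3*(o - w) = -3*w + 3*o)
W = -79 (W = (1 + (-3*(4 + 1)*(6 + 0) + 3*3)) + 1 = (1 + (-15*6 + 9)) + 1 = (1 + (-3*30 + 9)) + 1 = (1 + (-90 + 9)) + 1 = (1 - 81) + 1 = -80 + 1 = -79)
W + y(-2, 0)*1 = -79 + (5*0)*1 = -79 + 0*1 = -79 + 0 = -79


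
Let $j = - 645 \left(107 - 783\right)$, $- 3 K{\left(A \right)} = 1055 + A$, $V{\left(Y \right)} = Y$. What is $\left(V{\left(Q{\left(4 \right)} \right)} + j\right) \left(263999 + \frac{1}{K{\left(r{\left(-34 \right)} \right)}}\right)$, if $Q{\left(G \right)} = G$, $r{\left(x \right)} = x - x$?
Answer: $\frac{121440943166608}{1055} \approx 1.1511 \cdot 10^{11}$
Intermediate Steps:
$r{\left(x \right)} = 0$
$K{\left(A \right)} = - \frac{1055}{3} - \frac{A}{3}$ ($K{\left(A \right)} = - \frac{1055 + A}{3} = - \frac{1055}{3} - \frac{A}{3}$)
$j = 436020$ ($j = \left(-645\right) \left(-676\right) = 436020$)
$\left(V{\left(Q{\left(4 \right)} \right)} + j\right) \left(263999 + \frac{1}{K{\left(r{\left(-34 \right)} \right)}}\right) = \left(4 + 436020\right) \left(263999 + \frac{1}{- \frac{1055}{3} - 0}\right) = 436024 \left(263999 + \frac{1}{- \frac{1055}{3} + 0}\right) = 436024 \left(263999 + \frac{1}{- \frac{1055}{3}}\right) = 436024 \left(263999 - \frac{3}{1055}\right) = 436024 \cdot \frac{278518942}{1055} = \frac{121440943166608}{1055}$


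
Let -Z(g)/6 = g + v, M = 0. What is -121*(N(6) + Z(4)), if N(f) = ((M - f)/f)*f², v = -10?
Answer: 0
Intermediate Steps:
Z(g) = 60 - 6*g (Z(g) = -6*(g - 10) = -6*(-10 + g) = 60 - 6*g)
N(f) = -f² (N(f) = ((0 - f)/f)*f² = ((-f)/f)*f² = -f²)
-121*(N(6) + Z(4)) = -121*(-1*6² + (60 - 6*4)) = -121*(-1*36 + (60 - 24)) = -121*(-36 + 36) = -121*0 = 0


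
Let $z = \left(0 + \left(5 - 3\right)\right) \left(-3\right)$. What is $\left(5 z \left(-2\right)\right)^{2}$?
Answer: $3600$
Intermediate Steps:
$z = -6$ ($z = \left(0 + 2\right) \left(-3\right) = 2 \left(-3\right) = -6$)
$\left(5 z \left(-2\right)\right)^{2} = \left(5 \left(-6\right) \left(-2\right)\right)^{2} = \left(\left(-30\right) \left(-2\right)\right)^{2} = 60^{2} = 3600$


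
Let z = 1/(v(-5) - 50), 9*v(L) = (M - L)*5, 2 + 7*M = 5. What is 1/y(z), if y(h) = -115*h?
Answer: 592/1449 ≈ 0.40856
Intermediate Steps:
M = 3/7 (M = -2/7 + (⅐)*5 = -2/7 + 5/7 = 3/7 ≈ 0.42857)
v(L) = 5/21 - 5*L/9 (v(L) = ((3/7 - L)*5)/9 = (15/7 - 5*L)/9 = 5/21 - 5*L/9)
z = -63/2960 (z = 1/((5/21 - 5/9*(-5)) - 50) = 1/((5/21 + 25/9) - 50) = 1/(190/63 - 50) = 1/(-2960/63) = -63/2960 ≈ -0.021284)
1/y(z) = 1/(-115*(-63/2960)) = 1/(1449/592) = 592/1449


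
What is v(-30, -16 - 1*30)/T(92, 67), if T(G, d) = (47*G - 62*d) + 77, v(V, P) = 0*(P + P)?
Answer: 0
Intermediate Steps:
v(V, P) = 0 (v(V, P) = 0*(2*P) = 0)
T(G, d) = 77 - 62*d + 47*G (T(G, d) = (-62*d + 47*G) + 77 = 77 - 62*d + 47*G)
v(-30, -16 - 1*30)/T(92, 67) = 0/(77 - 62*67 + 47*92) = 0/(77 - 4154 + 4324) = 0/247 = 0*(1/247) = 0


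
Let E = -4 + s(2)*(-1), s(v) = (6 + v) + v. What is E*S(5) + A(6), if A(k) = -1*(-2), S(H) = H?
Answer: -68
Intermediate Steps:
s(v) = 6 + 2*v
A(k) = 2
E = -14 (E = -4 + (6 + 2*2)*(-1) = -4 + (6 + 4)*(-1) = -4 + 10*(-1) = -4 - 10 = -14)
E*S(5) + A(6) = -14*5 + 2 = -70 + 2 = -68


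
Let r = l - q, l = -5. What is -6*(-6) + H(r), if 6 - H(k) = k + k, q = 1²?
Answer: 54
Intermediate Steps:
q = 1
r = -6 (r = -5 - 1*1 = -5 - 1 = -6)
H(k) = 6 - 2*k (H(k) = 6 - (k + k) = 6 - 2*k)
-6*(-6) + H(r) = -6*(-6) + (6 - 2*(-6)) = 36 + (6 + 12) = 36 + 18 = 54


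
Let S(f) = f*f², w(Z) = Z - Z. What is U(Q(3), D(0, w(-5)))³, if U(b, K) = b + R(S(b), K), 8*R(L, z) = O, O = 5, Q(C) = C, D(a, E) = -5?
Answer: 24389/512 ≈ 47.635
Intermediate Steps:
w(Z) = 0
S(f) = f³
R(L, z) = 5/8 (R(L, z) = (⅛)*5 = 5/8)
U(b, K) = 5/8 + b (U(b, K) = b + 5/8 = 5/8 + b)
U(Q(3), D(0, w(-5)))³ = (5/8 + 3)³ = (29/8)³ = 24389/512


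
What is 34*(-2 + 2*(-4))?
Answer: -340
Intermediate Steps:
34*(-2 + 2*(-4)) = 34*(-2 - 8) = 34*(-10) = -340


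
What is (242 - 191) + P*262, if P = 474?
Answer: 124239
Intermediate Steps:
(242 - 191) + P*262 = (242 - 191) + 474*262 = 51 + 124188 = 124239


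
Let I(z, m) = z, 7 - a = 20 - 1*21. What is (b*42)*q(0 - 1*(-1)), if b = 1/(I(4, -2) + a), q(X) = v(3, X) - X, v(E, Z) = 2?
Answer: 7/2 ≈ 3.5000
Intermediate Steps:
a = 8 (a = 7 - (20 - 1*21) = 7 - (20 - 21) = 7 - 1*(-1) = 7 + 1 = 8)
q(X) = 2 - X
b = 1/12 (b = 1/(4 + 8) = 1/12 ≈ 0.083333)
(b*42)*q(0 - 1*(-1)) = ((1/12)*42)*(2 - (0 - 1*(-1))) = 7*(2 - (0 + 1))/2 = 7*(2 - 1*1)/2 = 7*(2 - 1)/2 = (7/2)*1 = 7/2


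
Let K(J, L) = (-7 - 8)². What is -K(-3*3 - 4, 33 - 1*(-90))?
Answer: -225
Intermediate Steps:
K(J, L) = 225 (K(J, L) = (-15)² = 225)
-K(-3*3 - 4, 33 - 1*(-90)) = -1*225 = -225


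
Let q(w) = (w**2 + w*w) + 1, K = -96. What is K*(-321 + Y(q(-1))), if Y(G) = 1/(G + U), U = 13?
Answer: 30810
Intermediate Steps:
q(w) = 1 + 2*w**2 (q(w) = (w**2 + w**2) + 1 = 2*w**2 + 1 = 1 + 2*w**2)
Y(G) = 1/(13 + G) (Y(G) = 1/(G + 13) = 1/(13 + G))
K*(-321 + Y(q(-1))) = -96*(-321 + 1/(13 + (1 + 2*(-1)**2))) = -96*(-321 + 1/(13 + (1 + 2*1))) = -96*(-321 + 1/(13 + (1 + 2))) = -96*(-321 + 1/(13 + 3)) = -96*(-321 + 1/16) = -96*(-5135/16) = 30810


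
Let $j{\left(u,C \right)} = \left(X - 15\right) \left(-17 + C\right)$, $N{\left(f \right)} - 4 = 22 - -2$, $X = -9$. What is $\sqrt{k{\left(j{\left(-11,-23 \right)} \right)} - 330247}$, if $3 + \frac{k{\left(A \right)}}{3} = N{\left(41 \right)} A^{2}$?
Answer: $4 \sqrt{4817759} \approx 8779.8$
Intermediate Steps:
$N{\left(f \right)} = 28$ ($N{\left(f \right)} = 4 + \left(22 - -2\right) = 4 + \left(22 + 2\right) = 4 + 24 = 28$)
$j{\left(u,C \right)} = 408 - 24 C$ ($j{\left(u,C \right)} = \left(-9 - 15\right) \left(-17 + C\right) = - 24 \left(-17 + C\right) = 408 - 24 C$)
$k{\left(A \right)} = -9 + 84 A^{2}$ ($k{\left(A \right)} = -9 + 3 \cdot 28 A^{2} = -9 + 84 A^{2}$)
$\sqrt{k{\left(j{\left(-11,-23 \right)} \right)} - 330247} = \sqrt{\left(-9 + 84 \left(408 - -552\right)^{2}\right) - 330247} = \sqrt{\left(-9 + 84 \left(408 + 552\right)^{2}\right) - 330247} = \sqrt{\left(-9 + 84 \cdot 960^{2}\right) - 330247} = \sqrt{\left(-9 + 84 \cdot 921600\right) - 330247} = \sqrt{\left(-9 + 77414400\right) - 330247} = \sqrt{77414391 - 330247} = \sqrt{77084144} = 4 \sqrt{4817759}$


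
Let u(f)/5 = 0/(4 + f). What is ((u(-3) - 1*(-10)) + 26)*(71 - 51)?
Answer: 720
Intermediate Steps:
u(f) = 0 (u(f) = 5*(0/(4 + f)) = 5*0 = 0)
((u(-3) - 1*(-10)) + 26)*(71 - 51) = ((0 - 1*(-10)) + 26)*(71 - 51) = ((0 + 10) + 26)*20 = (10 + 26)*20 = 36*20 = 720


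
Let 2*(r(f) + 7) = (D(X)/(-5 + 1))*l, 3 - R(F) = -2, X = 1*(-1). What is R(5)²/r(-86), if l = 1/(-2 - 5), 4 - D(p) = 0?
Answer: -350/97 ≈ -3.6082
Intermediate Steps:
X = -1
D(p) = 4 (D(p) = 4 - 1*0 = 4 + 0 = 4)
l = -⅐ (l = 1/(-7) = -⅐ ≈ -0.14286)
R(F) = 5 (R(F) = 3 - 1*(-2) = 3 + 2 = 5)
r(f) = -97/14 (r(f) = -7 + ((4/(-5 + 1))*(-⅐))/2 = -7 + ((4/(-4))*(-⅐))/2 = -7 + ((4*(-¼))*(-⅐))/2 = -7 + (-1*(-⅐))/2 = -7 + (½)*(⅐) = -7 + 1/14 = -97/14)
R(5)²/r(-86) = 5²/(-97/14) = 25*(-14/97) = -350/97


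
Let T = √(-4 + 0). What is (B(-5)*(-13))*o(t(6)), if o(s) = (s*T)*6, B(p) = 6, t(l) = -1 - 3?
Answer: 3744*I ≈ 3744.0*I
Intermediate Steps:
t(l) = -4
T = 2*I (T = √(-4) = 2*I ≈ 2.0*I)
o(s) = 12*I*s (o(s) = (s*(2*I))*6 = (2*I*s)*6 = 12*I*s)
(B(-5)*(-13))*o(t(6)) = (6*(-13))*(12*I*(-4)) = -(-3744)*I = 3744*I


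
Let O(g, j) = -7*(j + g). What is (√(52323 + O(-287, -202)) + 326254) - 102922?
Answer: 223332 + 3*√6194 ≈ 2.2357e+5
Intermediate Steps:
O(g, j) = -7*g - 7*j (O(g, j) = -7*(g + j) = -7*g - 7*j)
(√(52323 + O(-287, -202)) + 326254) - 102922 = (√(52323 + (-7*(-287) - 7*(-202))) + 326254) - 102922 = (√(52323 + (2009 + 1414)) + 326254) - 102922 = (√(52323 + 3423) + 326254) - 102922 = (√55746 + 326254) - 102922 = (3*√6194 + 326254) - 102922 = (326254 + 3*√6194) - 102922 = 223332 + 3*√6194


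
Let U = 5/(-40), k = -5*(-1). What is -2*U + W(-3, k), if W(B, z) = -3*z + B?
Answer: -71/4 ≈ -17.750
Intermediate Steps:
k = 5
U = -1/8 (U = 5*(-1/40) = -1/8 ≈ -0.12500)
W(B, z) = B - 3*z
-2*U + W(-3, k) = -2*(-1/8) + (-3 - 3*5) = 1/4 + (-3 - 15) = 1/4 - 18 = -71/4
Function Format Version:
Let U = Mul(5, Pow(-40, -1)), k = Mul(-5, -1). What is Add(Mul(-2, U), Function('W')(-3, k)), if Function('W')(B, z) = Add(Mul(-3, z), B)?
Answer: Rational(-71, 4) ≈ -17.750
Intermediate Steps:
k = 5
U = Rational(-1, 8) (U = Mul(5, Rational(-1, 40)) = Rational(-1, 8) ≈ -0.12500)
Function('W')(B, z) = Add(B, Mul(-3, z))
Add(Mul(-2, U), Function('W')(-3, k)) = Add(Mul(-2, Rational(-1, 8)), Add(-3, Mul(-3, 5))) = Add(Rational(1, 4), Add(-3, -15)) = Add(Rational(1, 4), -18) = Rational(-71, 4)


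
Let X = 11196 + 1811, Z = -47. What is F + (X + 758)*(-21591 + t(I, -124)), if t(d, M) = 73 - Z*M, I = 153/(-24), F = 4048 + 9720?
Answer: -376403922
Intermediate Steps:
F = 13768
I = -51/8 (I = 153*(-1/24) = -51/8 ≈ -6.3750)
X = 13007
t(d, M) = 73 + 47*M (t(d, M) = 73 - (-47)*M = 73 + 47*M)
F + (X + 758)*(-21591 + t(I, -124)) = 13768 + (13007 + 758)*(-21591 + (73 + 47*(-124))) = 13768 + 13765*(-21591 + (73 - 5828)) = 13768 + 13765*(-21591 - 5755) = 13768 + 13765*(-27346) = 13768 - 376417690 = -376403922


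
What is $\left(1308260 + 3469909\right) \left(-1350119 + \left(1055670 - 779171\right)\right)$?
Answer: $-5129937801780$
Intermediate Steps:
$\left(1308260 + 3469909\right) \left(-1350119 + \left(1055670 - 779171\right)\right) = 4778169 \left(-1350119 + 276499\right) = 4778169 \left(-1073620\right) = -5129937801780$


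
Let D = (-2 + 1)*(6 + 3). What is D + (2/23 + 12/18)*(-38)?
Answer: -2597/69 ≈ -37.638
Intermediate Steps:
D = -9 (D = -1*9 = -9)
D + (2/23 + 12/18)*(-38) = -9 + (2/23 + 12/18)*(-38) = -9 + (2*(1/23) + 12*(1/18))*(-38) = -9 + (2/23 + ⅔)*(-38) = -9 + (52/69)*(-38) = -9 - 1976/69 = -2597/69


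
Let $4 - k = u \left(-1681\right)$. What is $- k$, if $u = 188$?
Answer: $-316032$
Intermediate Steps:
$k = 316032$ ($k = 4 - 188 \left(-1681\right) = 4 - -316028 = 4 + 316028 = 316032$)
$- k = \left(-1\right) 316032 = -316032$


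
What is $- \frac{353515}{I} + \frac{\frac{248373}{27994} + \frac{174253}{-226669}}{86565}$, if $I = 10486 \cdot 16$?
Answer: $- \frac{19417261122404641267}{9215719684642226784} \approx -2.107$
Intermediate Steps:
$I = 167776$
$- \frac{353515}{I} + \frac{\frac{248373}{27994} + \frac{174253}{-226669}}{86565} = - \frac{353515}{167776} + \frac{\frac{248373}{27994} + \frac{174253}{-226669}}{86565} = \left(-353515\right) \frac{1}{167776} + \left(248373 \cdot \frac{1}{27994} + 174253 \left(- \frac{1}{226669}\right)\right) \frac{1}{86565} = - \frac{353515}{167776} + \left(\frac{248373}{27994} - \frac{174253}{226669}\right) \frac{1}{86565} = - \frac{353515}{167776} + \frac{51420421055}{6345371986} \cdot \frac{1}{86565} = - \frac{353515}{167776} + \frac{10284084211}{109857425193618} = - \frac{19417261122404641267}{9215719684642226784}$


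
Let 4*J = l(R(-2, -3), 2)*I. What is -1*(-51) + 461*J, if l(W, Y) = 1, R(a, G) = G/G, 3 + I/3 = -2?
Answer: -6711/4 ≈ -1677.8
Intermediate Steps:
I = -15 (I = -9 + 3*(-2) = -9 - 6 = -15)
R(a, G) = 1
J = -15/4 (J = (1*(-15))/4 = (1/4)*(-15) = -15/4 ≈ -3.7500)
-1*(-51) + 461*J = -1*(-51) + 461*(-15/4) = 51 - 6915/4 = -6711/4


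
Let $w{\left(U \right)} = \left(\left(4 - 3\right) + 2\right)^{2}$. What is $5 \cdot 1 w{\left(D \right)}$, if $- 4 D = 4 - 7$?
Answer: $45$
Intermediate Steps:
$D = \frac{3}{4}$ ($D = - \frac{4 - 7}{4} = \left(- \frac{1}{4}\right) \left(-3\right) = \frac{3}{4} \approx 0.75$)
$w{\left(U \right)} = 9$ ($w{\left(U \right)} = \left(\left(4 - 3\right) + 2\right)^{2} = \left(1 + 2\right)^{2} = 3^{2} = 9$)
$5 \cdot 1 w{\left(D \right)} = 5 \cdot 1 \cdot 9 = 5 \cdot 9 = 45$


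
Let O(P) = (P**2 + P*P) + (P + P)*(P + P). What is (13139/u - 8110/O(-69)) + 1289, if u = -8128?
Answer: 149422253359/116092224 ≈ 1287.1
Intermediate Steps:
O(P) = 6*P**2 (O(P) = (P**2 + P**2) + (2*P)*(2*P) = 2*P**2 + 4*P**2 = 6*P**2)
(13139/u - 8110/O(-69)) + 1289 = (13139/(-8128) - 8110/(6*(-69)**2)) + 1289 = (13139*(-1/8128) - 8110/(6*4761)) + 1289 = (-13139/8128 - 8110/28566) + 1289 = (-13139/8128 - 8110*1/28566) + 1289 = (-13139/8128 - 4055/14283) + 1289 = -220623377/116092224 + 1289 = 149422253359/116092224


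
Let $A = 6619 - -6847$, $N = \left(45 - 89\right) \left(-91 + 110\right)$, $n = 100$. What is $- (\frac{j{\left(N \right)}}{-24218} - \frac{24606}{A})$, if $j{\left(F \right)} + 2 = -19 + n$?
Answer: $\frac{298485961}{163059794} \approx 1.8305$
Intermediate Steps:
$N = -836$ ($N = \left(-44\right) 19 = -836$)
$j{\left(F \right)} = 79$ ($j{\left(F \right)} = -2 + \left(-19 + 100\right) = -2 + 81 = 79$)
$A = 13466$ ($A = 6619 + 6847 = 13466$)
$- (\frac{j{\left(N \right)}}{-24218} - \frac{24606}{A}) = - (\frac{79}{-24218} - \frac{24606}{13466}) = - (79 \left(- \frac{1}{24218}\right) - \frac{12303}{6733}) = - (- \frac{79}{24218} - \frac{12303}{6733}) = \left(-1\right) \left(- \frac{298485961}{163059794}\right) = \frac{298485961}{163059794}$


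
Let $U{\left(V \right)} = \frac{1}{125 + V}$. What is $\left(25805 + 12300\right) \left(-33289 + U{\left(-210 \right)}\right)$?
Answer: $- \frac{21564122486}{17} \approx -1.2685 \cdot 10^{9}$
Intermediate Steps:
$\left(25805 + 12300\right) \left(-33289 + U{\left(-210 \right)}\right) = \left(25805 + 12300\right) \left(-33289 + \frac{1}{125 - 210}\right) = 38105 \left(-33289 + \frac{1}{-85}\right) = 38105 \left(-33289 - \frac{1}{85}\right) = 38105 \left(- \frac{2829566}{85}\right) = - \frac{21564122486}{17}$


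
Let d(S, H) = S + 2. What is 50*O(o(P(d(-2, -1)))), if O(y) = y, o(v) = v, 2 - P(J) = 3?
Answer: -50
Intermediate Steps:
d(S, H) = 2 + S
P(J) = -1 (P(J) = 2 - 1*3 = 2 - 3 = -1)
50*O(o(P(d(-2, -1)))) = 50*(-1) = -50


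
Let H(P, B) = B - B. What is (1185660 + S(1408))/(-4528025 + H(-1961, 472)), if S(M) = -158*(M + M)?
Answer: -740732/4528025 ≈ -0.16359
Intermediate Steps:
H(P, B) = 0
S(M) = -316*M
(1185660 + S(1408))/(-4528025 + H(-1961, 472)) = (1185660 - 316*1408)/(-4528025 + 0) = (1185660 - 444928)/(-4528025) = 740732*(-1/4528025) = -740732/4528025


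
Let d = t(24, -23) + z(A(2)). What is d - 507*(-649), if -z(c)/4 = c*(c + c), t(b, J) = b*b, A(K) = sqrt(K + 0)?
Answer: 329603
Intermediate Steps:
A(K) = sqrt(K)
t(b, J) = b**2
z(c) = -8*c**2 (z(c) = -4*c*(c + c) = -4*c*2*c = -8*c**2)
d = 560 (d = 24**2 - 8*(sqrt(2))**2 = 576 - 8*2 = 576 - 16 = 560)
d - 507*(-649) = 560 - 507*(-649) = 560 + 329043 = 329603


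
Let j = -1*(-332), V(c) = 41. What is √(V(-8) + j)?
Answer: √373 ≈ 19.313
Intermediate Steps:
j = 332
√(V(-8) + j) = √(41 + 332) = √373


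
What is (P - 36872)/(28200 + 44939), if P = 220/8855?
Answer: -5936388/11775379 ≈ -0.50414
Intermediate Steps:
P = 4/161 (P = 220*(1/8855) = 4/161 ≈ 0.024845)
(P - 36872)/(28200 + 44939) = (4/161 - 36872)/(28200 + 44939) = -5936388/161/73139 = -5936388/161*1/73139 = -5936388/11775379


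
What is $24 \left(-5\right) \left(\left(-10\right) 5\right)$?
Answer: $6000$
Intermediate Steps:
$24 \left(-5\right) \left(\left(-10\right) 5\right) = \left(-120\right) \left(-50\right) = 6000$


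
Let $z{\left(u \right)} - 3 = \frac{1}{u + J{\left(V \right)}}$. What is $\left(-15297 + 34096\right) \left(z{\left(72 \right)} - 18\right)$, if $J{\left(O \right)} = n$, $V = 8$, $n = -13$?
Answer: $- \frac{16618316}{59} \approx -2.8167 \cdot 10^{5}$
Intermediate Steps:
$J{\left(O \right)} = -13$
$z{\left(u \right)} = 3 + \frac{1}{-13 + u}$ ($z{\left(u \right)} = 3 + \frac{1}{u - 13} = 3 + \frac{1}{-13 + u}$)
$\left(-15297 + 34096\right) \left(z{\left(72 \right)} - 18\right) = \left(-15297 + 34096\right) \left(\frac{-38 + 3 \cdot 72}{-13 + 72} - 18\right) = 18799 \left(\frac{-38 + 216}{59} - 18\right) = 18799 \left(\frac{1}{59} \cdot 178 - 18\right) = 18799 \left(\frac{178}{59} - 18\right) = 18799 \left(- \frac{884}{59}\right) = - \frac{16618316}{59}$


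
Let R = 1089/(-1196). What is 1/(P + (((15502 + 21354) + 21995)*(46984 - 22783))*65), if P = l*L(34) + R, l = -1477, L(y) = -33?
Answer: 1196/110721490477887 ≈ 1.0802e-11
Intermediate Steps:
R = -1089/1196 (R = 1089*(-1/1196) = -1089/1196 ≈ -0.91053)
P = 58293147/1196 (P = -1477*(-33) - 1089/1196 = 48741 - 1089/1196 = 58293147/1196 ≈ 48740.)
1/(P + (((15502 + 21354) + 21995)*(46984 - 22783))*65) = 1/(58293147/1196 + (((15502 + 21354) + 21995)*(46984 - 22783))*65) = 1/(58293147/1196 + ((36856 + 21995)*24201)*65) = 1/(58293147/1196 + (58851*24201)*65) = 1/(58293147/1196 + 1424253051*65) = 1/(58293147/1196 + 92576448315) = 1/(110721490477887/1196) = 1196/110721490477887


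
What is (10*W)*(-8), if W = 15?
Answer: -1200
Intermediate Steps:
(10*W)*(-8) = (10*15)*(-8) = 150*(-8) = -1200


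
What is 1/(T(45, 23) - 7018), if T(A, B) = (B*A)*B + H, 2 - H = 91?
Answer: 1/16698 ≈ 5.9887e-5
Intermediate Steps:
H = -89 (H = 2 - 1*91 = 2 - 91 = -89)
T(A, B) = -89 + A*B² (T(A, B) = (B*A)*B - 89 = (A*B)*B - 89 = A*B² - 89 = -89 + A*B²)
1/(T(45, 23) - 7018) = 1/((-89 + 45*23²) - 7018) = 1/((-89 + 45*529) - 7018) = 1/((-89 + 23805) - 7018) = 1/(23716 - 7018) = 1/16698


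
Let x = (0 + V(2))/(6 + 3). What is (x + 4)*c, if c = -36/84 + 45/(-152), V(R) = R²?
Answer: -1285/399 ≈ -3.2206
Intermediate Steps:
x = 4/9 (x = (0 + 2²)/(6 + 3) = (0 + 4)/9 = 4*(⅑) = 4/9 ≈ 0.44444)
c = -771/1064 (c = -36*1/84 + 45*(-1/152) = -3/7 - 45/152 = -771/1064 ≈ -0.72462)
(x + 4)*c = (4/9 + 4)*(-771/1064) = (40/9)*(-771/1064) = -1285/399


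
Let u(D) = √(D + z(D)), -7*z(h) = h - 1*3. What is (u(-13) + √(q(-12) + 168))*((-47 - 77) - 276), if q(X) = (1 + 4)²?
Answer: -400*√193 - 2000*I*√21/7 ≈ -5557.0 - 1309.3*I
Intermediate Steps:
z(h) = 3/7 - h/7 (z(h) = -(h - 1*3)/7 = -(h - 3)/7 = -(-3 + h)/7 = 3/7 - h/7)
q(X) = 25 (q(X) = 5² = 25)
u(D) = √(3/7 + 6*D/7) (u(D) = √(D + (3/7 - D/7)) = √(3/7 + 6*D/7))
(u(-13) + √(q(-12) + 168))*((-47 - 77) - 276) = (√(21 + 42*(-13))/7 + √(25 + 168))*((-47 - 77) - 276) = (√(21 - 546)/7 + √193)*(-124 - 276) = (√(-525)/7 + √193)*(-400) = ((5*I*√21)/7 + √193)*(-400) = (5*I*√21/7 + √193)*(-400) = (√193 + 5*I*√21/7)*(-400) = -400*√193 - 2000*I*√21/7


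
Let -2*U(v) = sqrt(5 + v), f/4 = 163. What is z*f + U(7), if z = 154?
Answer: 100408 - sqrt(3) ≈ 1.0041e+5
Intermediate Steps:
f = 652 (f = 4*163 = 652)
U(v) = -sqrt(5 + v)/2
z*f + U(7) = 154*652 - sqrt(5 + 7)/2 = 100408 - sqrt(3)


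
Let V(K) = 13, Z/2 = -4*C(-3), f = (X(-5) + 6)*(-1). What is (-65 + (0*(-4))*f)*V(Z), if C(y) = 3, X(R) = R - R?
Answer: -845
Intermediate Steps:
X(R) = 0
f = -6 (f = (0 + 6)*(-1) = 6*(-1) = -6)
Z = -24 (Z = 2*(-4*3) = 2*(-12) = -24)
(-65 + (0*(-4))*f)*V(Z) = (-65 + (0*(-4))*(-6))*13 = (-65 + 0*(-6))*13 = (-65 + 0)*13 = -65*13 = -845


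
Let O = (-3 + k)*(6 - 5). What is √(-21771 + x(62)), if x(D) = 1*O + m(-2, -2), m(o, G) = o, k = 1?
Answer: 5*I*√871 ≈ 147.56*I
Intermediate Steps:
O = -2 (O = (-3 + 1)*(6 - 5) = -2*1 = -2)
x(D) = -4 (x(D) = 1*(-2) - 2 = -2 - 2 = -4)
√(-21771 + x(62)) = √(-21771 - 4) = √(-21775) = 5*I*√871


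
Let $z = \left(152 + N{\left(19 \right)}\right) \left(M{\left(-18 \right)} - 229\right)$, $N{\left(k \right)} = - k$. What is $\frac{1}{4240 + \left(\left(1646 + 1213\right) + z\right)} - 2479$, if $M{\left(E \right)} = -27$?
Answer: $- \frac{66806572}{26949} \approx -2479.0$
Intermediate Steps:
$z = -34048$ ($z = \left(152 - 19\right) \left(-27 - 229\right) = \left(152 - 19\right) \left(-256\right) = 133 \left(-256\right) = -34048$)
$\frac{1}{4240 + \left(\left(1646 + 1213\right) + z\right)} - 2479 = \frac{1}{4240 + \left(\left(1646 + 1213\right) - 34048\right)} - 2479 = \frac{1}{4240 + \left(2859 - 34048\right)} - 2479 = \frac{1}{4240 - 31189} - 2479 = \frac{1}{-26949} - 2479 = - \frac{1}{26949} - 2479 = - \frac{66806572}{26949}$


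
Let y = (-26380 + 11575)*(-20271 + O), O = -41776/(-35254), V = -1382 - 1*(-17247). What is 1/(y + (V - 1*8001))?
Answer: 17627/5289906328073 ≈ 3.3322e-9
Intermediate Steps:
V = 15865 (V = -1382 + 17247 = 15865)
O = 20888/17627 (O = -41776*(-1/35254) = 20888/17627 ≈ 1.1850)
y = 5289767709345/17627 (y = (-26380 + 11575)*(-20271 + 20888/17627) = -14805*(-357296029/17627) = 5289767709345/17627 ≈ 3.0009e+8)
1/(y + (V - 1*8001)) = 1/(5289767709345/17627 + (15865 - 1*8001)) = 1/(5289767709345/17627 + (15865 - 8001)) = 1/(5289767709345/17627 + 7864) = 1/(5289906328073/17627) = 17627/5289906328073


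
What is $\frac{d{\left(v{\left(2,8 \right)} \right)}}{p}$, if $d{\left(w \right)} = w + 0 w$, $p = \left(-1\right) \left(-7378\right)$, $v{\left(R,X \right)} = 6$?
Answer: $\frac{3}{3689} \approx 0.00081323$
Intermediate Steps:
$p = 7378$
$d{\left(w \right)} = w$ ($d{\left(w \right)} = w + 0 = w$)
$\frac{d{\left(v{\left(2,8 \right)} \right)}}{p} = \frac{6}{7378} = 6 \cdot \frac{1}{7378} = \frac{3}{3689}$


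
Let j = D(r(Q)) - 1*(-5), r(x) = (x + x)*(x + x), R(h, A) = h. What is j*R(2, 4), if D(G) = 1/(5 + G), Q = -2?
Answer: 212/21 ≈ 10.095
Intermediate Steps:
r(x) = 4*x² (r(x) = (2*x)*(2*x) = 4*x²)
j = 106/21 (j = 1/(5 + 4*(-2)²) - 1*(-5) = 1/(5 + 4*4) + 5 = 1/(5 + 16) + 5 = 1/21 + 5 = 106/21 ≈ 5.0476)
j*R(2, 4) = (106/21)*2 = 212/21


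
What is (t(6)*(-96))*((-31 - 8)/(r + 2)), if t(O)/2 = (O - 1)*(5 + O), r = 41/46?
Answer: 18944640/133 ≈ 1.4244e+5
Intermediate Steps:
r = 41/46 (r = 41*(1/46) = 41/46 ≈ 0.89130)
t(O) = 2*(-1 + O)*(5 + O) (t(O) = 2*((O - 1)*(5 + O)) = 2*((-1 + O)*(5 + O)) = 2*(-1 + O)*(5 + O))
(t(6)*(-96))*((-31 - 8)/(r + 2)) = ((-10 + 2*6**2 + 8*6)*(-96))*((-31 - 8)/(41/46 + 2)) = ((-10 + 2*36 + 48)*(-96))*(-39/133/46) = ((-10 + 72 + 48)*(-96))*(-39*46/133) = (110*(-96))*(-1794/133) = -10560*(-1794/133) = 18944640/133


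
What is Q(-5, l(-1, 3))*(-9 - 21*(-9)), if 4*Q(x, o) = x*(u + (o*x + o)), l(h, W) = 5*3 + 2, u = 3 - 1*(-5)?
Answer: 13500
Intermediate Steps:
u = 8 (u = 3 + 5 = 8)
l(h, W) = 17 (l(h, W) = 15 + 2 = 17)
Q(x, o) = x*(8 + o + o*x)/4 (Q(x, o) = (x*(8 + (o*x + o)))/4 = (x*(8 + (o + o*x)))/4 = (x*(8 + o + o*x))/4 = x*(8 + o + o*x)/4)
Q(-5, l(-1, 3))*(-9 - 21*(-9)) = ((¼)*(-5)*(8 + 17 + 17*(-5)))*(-9 - 21*(-9)) = ((¼)*(-5)*(8 + 17 - 85))*(-9 + 189) = ((¼)*(-5)*(-60))*180 = 75*180 = 13500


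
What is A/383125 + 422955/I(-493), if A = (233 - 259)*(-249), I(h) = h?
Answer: -162041442693/188880625 ≈ -857.90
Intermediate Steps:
A = 6474 (A = -26*(-249) = 6474)
A/383125 + 422955/I(-493) = 6474/383125 + 422955/(-493) = 6474*(1/383125) + 422955*(-1/493) = 6474/383125 - 422955/493 = -162041442693/188880625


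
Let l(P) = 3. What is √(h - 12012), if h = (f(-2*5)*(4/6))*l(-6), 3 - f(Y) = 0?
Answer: 3*I*√1334 ≈ 109.57*I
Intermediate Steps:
f(Y) = 3 (f(Y) = 3 - 1*0 = 3 + 0 = 3)
h = 6 (h = (3*(4/6))*3 = (3*(4*(⅙)))*3 = (3*(⅔))*3 = 2*3 = 6)
√(h - 12012) = √(6 - 12012) = √(-12006) = 3*I*√1334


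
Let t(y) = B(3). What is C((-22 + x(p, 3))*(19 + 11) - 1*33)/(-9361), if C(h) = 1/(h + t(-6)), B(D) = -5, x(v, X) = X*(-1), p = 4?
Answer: 1/7376468 ≈ 1.3557e-7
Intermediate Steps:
x(v, X) = -X
t(y) = -5
C(h) = 1/(-5 + h) (C(h) = 1/(h - 5) = 1/(-5 + h))
C((-22 + x(p, 3))*(19 + 11) - 1*33)/(-9361) = 1/((-5 + ((-22 - 1*3)*(19 + 11) - 1*33))*(-9361)) = -1/9361/(-5 + ((-22 - 3)*30 - 33)) = -1/9361/(-5 + (-25*30 - 33)) = -1/9361/(-5 + (-750 - 33)) = -1/9361/(-5 - 783) = -1/9361/(-788) = -1/788*(-1/9361) = 1/7376468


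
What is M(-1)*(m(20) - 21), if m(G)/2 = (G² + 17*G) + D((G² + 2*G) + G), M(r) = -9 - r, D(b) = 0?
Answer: -11672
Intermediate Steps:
m(G) = 2*G² + 34*G (m(G) = 2*((G² + 17*G) + 0) = 2*(G² + 17*G) = 2*G² + 34*G)
M(-1)*(m(20) - 21) = (-9 - 1*(-1))*(2*20*(17 + 20) - 21) = (-9 + 1)*(2*20*37 - 21) = -8*(1480 - 21) = -8*1459 = -11672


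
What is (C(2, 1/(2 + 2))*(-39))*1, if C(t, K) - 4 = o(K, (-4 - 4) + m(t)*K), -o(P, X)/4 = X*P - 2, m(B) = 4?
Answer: -741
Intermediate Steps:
o(P, X) = 8 - 4*P*X (o(P, X) = -4*(X*P - 2) = -4*(P*X - 2) = -4*(-2 + P*X) = 8 - 4*P*X)
C(t, K) = 12 - 4*K*(-8 + 4*K) (C(t, K) = 4 + (8 - 4*K*((-4 - 4) + 4*K)) = 4 + (8 - 4*K*(-8 + 4*K)) = 12 - 4*K*(-8 + 4*K))
(C(2, 1/(2 + 2))*(-39))*1 = ((12 - 16*(-2 + 1/(2 + 2))/(2 + 2))*(-39))*1 = ((12 - 16*(-2 + 1/4)/4)*(-39))*1 = ((12 - 16*¼*(-2 + ¼))*(-39))*1 = ((12 - 16*¼*(-7/4))*(-39))*1 = ((12 + 7)*(-39))*1 = (19*(-39))*1 = -741*1 = -741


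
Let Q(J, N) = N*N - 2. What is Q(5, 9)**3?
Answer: 493039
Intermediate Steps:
Q(J, N) = -2 + N**2 (Q(J, N) = N**2 - 2 = -2 + N**2)
Q(5, 9)**3 = (-2 + 9**2)**3 = (-2 + 81)**3 = 79**3 = 493039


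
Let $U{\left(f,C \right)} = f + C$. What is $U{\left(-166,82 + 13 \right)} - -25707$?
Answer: $25636$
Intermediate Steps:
$U{\left(f,C \right)} = C + f$
$U{\left(-166,82 + 13 \right)} - -25707 = \left(\left(82 + 13\right) - 166\right) - -25707 = \left(95 - 166\right) + 25707 = -71 + 25707 = 25636$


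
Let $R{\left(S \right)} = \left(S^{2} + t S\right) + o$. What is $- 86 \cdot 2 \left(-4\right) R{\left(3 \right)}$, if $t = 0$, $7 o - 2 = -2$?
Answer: $6192$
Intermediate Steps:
$o = 0$ ($o = \frac{2}{7} + \frac{1}{7} \left(-2\right) = \frac{2}{7} - \frac{2}{7} = 0$)
$R{\left(S \right)} = S^{2}$ ($R{\left(S \right)} = \left(S^{2} + 0 S\right) + 0 = \left(S^{2} + 0\right) + 0 = S^{2} + 0 = S^{2}$)
$- 86 \cdot 2 \left(-4\right) R{\left(3 \right)} = - 86 \cdot 2 \left(-4\right) 3^{2} = - 86 \left(\left(-8\right) 9\right) = \left(-86\right) \left(-72\right) = 6192$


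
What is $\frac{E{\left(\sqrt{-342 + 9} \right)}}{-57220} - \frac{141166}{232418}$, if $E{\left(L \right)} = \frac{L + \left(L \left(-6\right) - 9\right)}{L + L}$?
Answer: $- \frac{1615387495}{2659791592} - \frac{3 i \sqrt{37}}{4234280} \approx -0.60734 - 4.3097 \cdot 10^{-6} i$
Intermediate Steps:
$E{\left(L \right)} = \frac{-9 - 5 L}{2 L}$ ($E{\left(L \right)} = \frac{L - \left(9 + 6 L\right)}{2 L} = \left(L - \left(9 + 6 L\right)\right) \frac{1}{2 L} = \left(-9 - 5 L\right) \frac{1}{2 L} = \frac{-9 - 5 L}{2 L}$)
$\frac{E{\left(\sqrt{-342 + 9} \right)}}{-57220} - \frac{141166}{232418} = \frac{\frac{1}{2} \frac{1}{\sqrt{-342 + 9}} \left(-9 - 5 \sqrt{-342 + 9}\right)}{-57220} - \frac{141166}{232418} = \frac{-9 - 5 \sqrt{-333}}{2 \sqrt{-333}} \left(- \frac{1}{57220}\right) - \frac{70583}{116209} = \frac{-9 - 5 \cdot 3 i \sqrt{37}}{2 \cdot 3 i \sqrt{37}} \left(- \frac{1}{57220}\right) - \frac{70583}{116209} = \frac{- \frac{i \sqrt{37}}{111} \left(-9 - 15 i \sqrt{37}\right)}{2} \left(- \frac{1}{57220}\right) - \frac{70583}{116209} = - \frac{i \sqrt{37} \left(-9 - 15 i \sqrt{37}\right)}{222} \left(- \frac{1}{57220}\right) - \frac{70583}{116209} = \frac{i \sqrt{37} \left(-9 - 15 i \sqrt{37}\right)}{12702840} - \frac{70583}{116209} = - \frac{70583}{116209} + \frac{i \sqrt{37} \left(-9 - 15 i \sqrt{37}\right)}{12702840}$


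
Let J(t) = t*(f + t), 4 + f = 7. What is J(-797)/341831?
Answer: 632818/341831 ≈ 1.8513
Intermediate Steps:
f = 3 (f = -4 + 7 = 3)
J(t) = t*(3 + t)
J(-797)/341831 = -797*(3 - 797)/341831 = -797*(-794)*(1/341831) = 632818*(1/341831) = 632818/341831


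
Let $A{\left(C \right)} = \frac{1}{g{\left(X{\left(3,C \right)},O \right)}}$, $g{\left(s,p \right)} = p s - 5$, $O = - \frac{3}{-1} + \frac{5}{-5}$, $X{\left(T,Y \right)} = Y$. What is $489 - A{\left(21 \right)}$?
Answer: $\frac{18092}{37} \approx 488.97$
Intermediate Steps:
$O = 2$ ($O = \left(-3\right) \left(-1\right) + 5 \left(- \frac{1}{5}\right) = 3 - 1 = 2$)
$g{\left(s,p \right)} = -5 + p s$
$A{\left(C \right)} = \frac{1}{-5 + 2 C}$
$489 - A{\left(21 \right)} = 489 - \frac{1}{-5 + 2 \cdot 21} = 489 - \frac{1}{-5 + 42} = 489 - \frac{1}{37} = \frac{18092}{37}$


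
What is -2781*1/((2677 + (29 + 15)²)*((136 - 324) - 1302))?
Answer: 2781/6873370 ≈ 0.00040461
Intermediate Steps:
-2781*1/((2677 + (29 + 15)²)*((136 - 324) - 1302)) = -2781*1/((-188 - 1302)*(2677 + 44²)) = -2781*(-1/(1490*(2677 + 1936))) = -2781/(4613*(-1490)) = -2781/(-6873370) = -2781*(-1/6873370) = 2781/6873370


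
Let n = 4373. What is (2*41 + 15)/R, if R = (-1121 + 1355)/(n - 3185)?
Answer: 6402/13 ≈ 492.46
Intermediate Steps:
R = 13/66 (R = (-1121 + 1355)/(4373 - 3185) = 234/1188 = 234*(1/1188) = 13/66 ≈ 0.19697)
(2*41 + 15)/R = (2*41 + 15)/(13/66) = (82 + 15)*(66/13) = 97*(66/13) = 6402/13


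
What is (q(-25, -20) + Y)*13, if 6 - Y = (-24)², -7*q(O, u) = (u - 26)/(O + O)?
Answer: -1297049/175 ≈ -7411.7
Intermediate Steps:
q(O, u) = -(-26 + u)/(14*O) (q(O, u) = -(u - 26)/(7*(O + O)) = -(-26 + u)/(7*(2*O)) = -(-26 + u)*1/(2*O)/7 = -(-26 + u)/(14*O))
Y = -570 (Y = 6 - 1*(-24)² = 6 - 1*576 = 6 - 576 = -570)
(q(-25, -20) + Y)*13 = ((1/14)*(26 - 1*(-20))/(-25) - 570)*13 = ((1/14)*(-1/25)*(26 + 20) - 570)*13 = ((1/14)*(-1/25)*46 - 570)*13 = (-23/175 - 570)*13 = -99773/175*13 = -1297049/175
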